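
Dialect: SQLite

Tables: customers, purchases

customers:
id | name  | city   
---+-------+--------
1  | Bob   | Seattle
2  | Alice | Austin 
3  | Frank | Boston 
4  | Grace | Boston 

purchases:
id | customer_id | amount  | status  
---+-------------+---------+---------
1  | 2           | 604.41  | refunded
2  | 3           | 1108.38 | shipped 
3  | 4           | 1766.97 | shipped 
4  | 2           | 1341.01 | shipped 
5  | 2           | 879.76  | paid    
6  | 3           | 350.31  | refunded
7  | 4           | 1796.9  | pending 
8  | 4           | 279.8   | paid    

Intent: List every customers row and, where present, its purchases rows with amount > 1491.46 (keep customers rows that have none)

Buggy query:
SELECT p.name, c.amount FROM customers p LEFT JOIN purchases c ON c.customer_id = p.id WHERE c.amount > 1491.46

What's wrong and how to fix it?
Bug: A WHERE condition on the right-hand table after LEFT JOIN drops unmatched parents

Fix: Put 'c.amount > 1491.46' in the JOIN's ON clause instead of WHERE

Corrected query:
SELECT p.name, c.amount FROM customers p LEFT JOIN purchases c ON c.customer_id = p.id AND c.amount > 1491.46

Result:
name  | amount 
------+--------
Bob   | NULL   
Alice | NULL   
Frank | NULL   
Grace | 1766.97
Grace | 1796.9 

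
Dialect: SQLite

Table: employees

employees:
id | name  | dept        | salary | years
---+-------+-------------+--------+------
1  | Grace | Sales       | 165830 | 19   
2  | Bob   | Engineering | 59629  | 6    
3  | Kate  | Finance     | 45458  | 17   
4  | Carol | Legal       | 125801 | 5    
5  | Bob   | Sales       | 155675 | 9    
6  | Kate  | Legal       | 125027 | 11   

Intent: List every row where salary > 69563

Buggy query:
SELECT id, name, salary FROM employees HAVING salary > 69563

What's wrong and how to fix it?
Bug: This is a non-aggregate query (no GROUP BY, no aggregates), so in SQLite the HAVING clause is invalid here; a row-level condition belongs in WHERE

Fix: Replace HAVING with WHERE since the condition applies to individual rows

Corrected query:
SELECT id, name, salary FROM employees WHERE salary > 69563

Result:
id | name  | salary
---+-------+-------
1  | Grace | 165830
4  | Carol | 125801
5  | Bob   | 155675
6  | Kate  | 125027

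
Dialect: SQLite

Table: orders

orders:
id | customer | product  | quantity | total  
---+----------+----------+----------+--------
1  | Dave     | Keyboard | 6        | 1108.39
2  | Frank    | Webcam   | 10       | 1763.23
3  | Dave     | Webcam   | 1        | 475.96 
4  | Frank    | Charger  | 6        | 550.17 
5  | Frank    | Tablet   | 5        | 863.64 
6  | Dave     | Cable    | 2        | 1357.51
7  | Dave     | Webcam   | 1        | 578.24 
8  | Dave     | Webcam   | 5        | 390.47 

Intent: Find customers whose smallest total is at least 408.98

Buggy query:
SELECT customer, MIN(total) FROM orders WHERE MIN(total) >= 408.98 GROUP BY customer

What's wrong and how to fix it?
Bug: MIN() in WHERE is a misuse of aggregate

Fix: Replace WHERE with HAVING after the GROUP BY

Corrected query:
SELECT customer, MIN(total) FROM orders GROUP BY customer HAVING MIN(total) >= 408.98

Result:
customer | MIN(total)
---------+-----------
Frank    | 550.17    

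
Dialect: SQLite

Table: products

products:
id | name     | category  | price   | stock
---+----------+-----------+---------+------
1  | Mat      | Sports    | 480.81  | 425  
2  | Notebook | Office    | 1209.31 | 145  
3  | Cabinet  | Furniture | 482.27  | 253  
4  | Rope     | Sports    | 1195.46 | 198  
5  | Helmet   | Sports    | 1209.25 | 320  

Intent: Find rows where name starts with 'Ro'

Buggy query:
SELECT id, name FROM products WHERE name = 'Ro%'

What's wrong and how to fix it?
Bug: Wildcards only work with LIKE; '=' treats '%' as a literal character

Fix: Use LIKE for wildcard pattern matching

Corrected query:
SELECT id, name FROM products WHERE name LIKE 'Ro%'

Result:
id | name
---+-----
4  | Rope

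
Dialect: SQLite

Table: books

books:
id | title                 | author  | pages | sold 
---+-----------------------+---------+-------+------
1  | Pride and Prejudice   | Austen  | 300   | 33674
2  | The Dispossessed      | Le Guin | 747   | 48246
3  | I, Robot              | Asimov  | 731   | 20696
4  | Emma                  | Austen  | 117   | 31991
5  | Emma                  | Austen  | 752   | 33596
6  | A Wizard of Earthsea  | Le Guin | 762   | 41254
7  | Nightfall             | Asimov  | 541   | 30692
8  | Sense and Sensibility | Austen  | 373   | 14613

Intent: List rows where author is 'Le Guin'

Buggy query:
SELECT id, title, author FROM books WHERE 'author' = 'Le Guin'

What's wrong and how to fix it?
Bug: Single quotes denote string literals in SQL; the column name is being compared as a constant string

Fix: Remove the quotes around the column name (or use double quotes for an identifier)

Corrected query:
SELECT id, title, author FROM books WHERE author = 'Le Guin'

Result:
id | title                | author 
---+----------------------+--------
2  | The Dispossessed     | Le Guin
6  | A Wizard of Earthsea | Le Guin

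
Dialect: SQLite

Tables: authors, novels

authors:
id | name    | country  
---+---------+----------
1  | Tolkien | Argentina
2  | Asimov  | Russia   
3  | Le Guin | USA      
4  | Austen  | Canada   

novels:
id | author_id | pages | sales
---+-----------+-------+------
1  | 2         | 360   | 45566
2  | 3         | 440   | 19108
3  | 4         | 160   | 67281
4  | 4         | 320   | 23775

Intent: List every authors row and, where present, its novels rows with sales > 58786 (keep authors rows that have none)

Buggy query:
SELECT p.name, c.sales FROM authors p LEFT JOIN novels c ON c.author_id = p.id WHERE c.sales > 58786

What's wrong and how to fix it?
Bug: Filtering c.sales in WHERE discards the NULL rows produced by LEFT JOIN, turning it into an inner join

Fix: Put 'c.sales > 58786' in the JOIN's ON clause instead of WHERE

Corrected query:
SELECT p.name, c.sales FROM authors p LEFT JOIN novels c ON c.author_id = p.id AND c.sales > 58786

Result:
name    | sales
--------+------
Tolkien | NULL 
Asimov  | NULL 
Le Guin | NULL 
Austen  | 67281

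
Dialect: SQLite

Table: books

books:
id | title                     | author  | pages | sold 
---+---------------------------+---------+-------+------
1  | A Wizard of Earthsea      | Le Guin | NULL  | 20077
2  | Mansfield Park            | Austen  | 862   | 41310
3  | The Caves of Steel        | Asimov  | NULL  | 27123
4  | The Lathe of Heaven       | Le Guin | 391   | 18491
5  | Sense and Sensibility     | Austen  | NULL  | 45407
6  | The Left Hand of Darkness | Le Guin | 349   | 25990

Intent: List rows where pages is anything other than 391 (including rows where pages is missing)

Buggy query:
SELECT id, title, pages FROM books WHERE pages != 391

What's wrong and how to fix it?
Bug: 'pages != 391' is unknown when pages is NULL, so NULL rows are silently excluded

Fix: Handle NULL separately with IS NULL alongside the inequality

Corrected query:
SELECT id, title, pages FROM books WHERE pages != 391 OR pages IS NULL

Result:
id | title                     | pages
---+---------------------------+------
1  | A Wizard of Earthsea      | NULL 
2  | Mansfield Park            | 862  
3  | The Caves of Steel        | NULL 
5  | Sense and Sensibility     | NULL 
6  | The Left Hand of Darkness | 349  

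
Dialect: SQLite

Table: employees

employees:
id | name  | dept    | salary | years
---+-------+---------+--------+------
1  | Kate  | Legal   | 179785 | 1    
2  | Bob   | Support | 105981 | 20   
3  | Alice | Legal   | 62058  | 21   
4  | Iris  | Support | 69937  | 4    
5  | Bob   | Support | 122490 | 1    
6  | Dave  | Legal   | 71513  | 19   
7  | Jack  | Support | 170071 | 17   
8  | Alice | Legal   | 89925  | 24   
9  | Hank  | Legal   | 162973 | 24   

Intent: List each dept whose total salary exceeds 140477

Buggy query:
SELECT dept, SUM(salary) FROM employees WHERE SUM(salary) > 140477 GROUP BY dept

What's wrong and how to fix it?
Bug: Aggregate functions cannot appear in a WHERE clause

Fix: Move the aggregate condition to a HAVING clause

Corrected query:
SELECT dept, SUM(salary) FROM employees GROUP BY dept HAVING SUM(salary) > 140477

Result:
dept    | SUM(salary)
--------+------------
Legal   | 566254     
Support | 468479     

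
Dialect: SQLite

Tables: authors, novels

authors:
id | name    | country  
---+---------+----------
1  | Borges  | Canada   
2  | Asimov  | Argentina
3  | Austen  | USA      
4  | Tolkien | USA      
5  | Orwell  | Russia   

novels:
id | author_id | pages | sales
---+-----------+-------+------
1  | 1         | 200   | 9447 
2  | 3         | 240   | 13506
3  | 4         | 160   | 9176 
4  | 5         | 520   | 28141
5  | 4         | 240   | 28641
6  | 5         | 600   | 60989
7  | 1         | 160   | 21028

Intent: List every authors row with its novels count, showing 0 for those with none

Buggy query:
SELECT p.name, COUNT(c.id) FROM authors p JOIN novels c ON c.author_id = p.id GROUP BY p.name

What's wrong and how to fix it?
Bug: An inner join excludes parents with zero children

Fix: Use LEFT JOIN so parents without children still appear (COUNT(c.id) gives 0)

Corrected query:
SELECT p.name, COUNT(c.id) FROM authors p LEFT JOIN novels c ON c.author_id = p.id GROUP BY p.name

Result:
name    | COUNT(c.id)
--------+------------
Asimov  | 0          
Austen  | 1          
Borges  | 2          
Orwell  | 2          
Tolkien | 2          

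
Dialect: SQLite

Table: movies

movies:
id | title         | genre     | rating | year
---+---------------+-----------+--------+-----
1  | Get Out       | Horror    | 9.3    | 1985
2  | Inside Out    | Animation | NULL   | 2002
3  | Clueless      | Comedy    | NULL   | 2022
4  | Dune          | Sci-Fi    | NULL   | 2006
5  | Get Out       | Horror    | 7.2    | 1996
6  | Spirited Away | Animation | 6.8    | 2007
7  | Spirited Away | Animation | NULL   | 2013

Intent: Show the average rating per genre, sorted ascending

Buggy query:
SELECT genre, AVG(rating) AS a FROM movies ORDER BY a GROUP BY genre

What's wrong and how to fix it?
Bug: GROUP BY must precede ORDER BY

Fix: Reorder: SELECT … FROM … GROUP BY … ORDER BY …

Corrected query:
SELECT genre, AVG(rating) AS a FROM movies GROUP BY genre ORDER BY a

Result:
genre     | a   
----------+-----
Comedy    | NULL
Sci-Fi    | NULL
Animation | 6.8 
Horror    | 8.25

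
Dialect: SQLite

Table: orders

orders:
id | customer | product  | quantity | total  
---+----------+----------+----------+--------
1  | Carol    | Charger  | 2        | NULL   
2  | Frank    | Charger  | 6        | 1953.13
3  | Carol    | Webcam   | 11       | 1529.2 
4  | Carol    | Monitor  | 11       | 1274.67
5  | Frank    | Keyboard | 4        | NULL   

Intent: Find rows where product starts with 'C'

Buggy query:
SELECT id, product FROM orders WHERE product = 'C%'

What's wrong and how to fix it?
Bug: Wildcards only work with LIKE; '=' treats '%' as a literal character

Fix: Use LIKE for wildcard pattern matching

Corrected query:
SELECT id, product FROM orders WHERE product LIKE 'C%'

Result:
id | product
---+--------
1  | Charger
2  | Charger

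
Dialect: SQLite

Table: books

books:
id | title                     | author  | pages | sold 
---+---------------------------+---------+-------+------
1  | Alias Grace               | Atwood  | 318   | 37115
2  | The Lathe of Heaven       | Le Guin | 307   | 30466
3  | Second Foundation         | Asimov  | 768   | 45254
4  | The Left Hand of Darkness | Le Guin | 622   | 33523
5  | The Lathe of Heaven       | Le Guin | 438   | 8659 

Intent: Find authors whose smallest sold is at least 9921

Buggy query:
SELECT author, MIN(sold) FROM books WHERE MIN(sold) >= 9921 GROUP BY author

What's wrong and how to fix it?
Bug: Aggregates like MIN are computed per group after WHERE runs

Fix: Use HAVING for the per-group MIN condition

Corrected query:
SELECT author, MIN(sold) FROM books GROUP BY author HAVING MIN(sold) >= 9921

Result:
author | MIN(sold)
-------+----------
Asimov | 45254    
Atwood | 37115    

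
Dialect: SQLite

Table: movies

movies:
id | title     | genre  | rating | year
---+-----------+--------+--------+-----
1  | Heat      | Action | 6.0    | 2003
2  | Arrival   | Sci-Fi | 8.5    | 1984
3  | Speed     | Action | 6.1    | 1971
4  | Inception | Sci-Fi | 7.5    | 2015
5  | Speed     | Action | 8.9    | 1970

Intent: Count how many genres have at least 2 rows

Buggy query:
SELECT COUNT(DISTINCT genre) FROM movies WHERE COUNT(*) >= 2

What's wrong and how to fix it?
Bug: COUNT(*) cannot appear in WHERE; the per-group count doesn't exist yet

Fix: Use a subquery that GROUPs and filters with HAVING, then count its rows

Corrected query:
SELECT COUNT(*) FROM (SELECT genre FROM movies GROUP BY genre HAVING COUNT(*) >= 2)

Result:
COUNT(*)
--------
2       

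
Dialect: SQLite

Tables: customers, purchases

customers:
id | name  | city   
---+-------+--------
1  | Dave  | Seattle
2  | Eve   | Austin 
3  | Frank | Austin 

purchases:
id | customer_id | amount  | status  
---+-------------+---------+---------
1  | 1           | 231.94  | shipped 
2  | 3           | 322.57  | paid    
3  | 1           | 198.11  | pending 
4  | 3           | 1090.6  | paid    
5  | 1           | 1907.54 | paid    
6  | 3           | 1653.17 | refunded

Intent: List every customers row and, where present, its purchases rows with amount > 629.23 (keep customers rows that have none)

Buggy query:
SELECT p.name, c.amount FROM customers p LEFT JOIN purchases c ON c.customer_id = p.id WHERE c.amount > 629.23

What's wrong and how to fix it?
Bug: A WHERE condition on the right-hand table after LEFT JOIN drops unmatched parents

Fix: Move the right-table condition into the ON clause so unmatched parents are kept

Corrected query:
SELECT p.name, c.amount FROM customers p LEFT JOIN purchases c ON c.customer_id = p.id AND c.amount > 629.23

Result:
name  | amount 
------+--------
Dave  | 1907.54
Eve   | NULL   
Frank | 1090.6 
Frank | 1653.17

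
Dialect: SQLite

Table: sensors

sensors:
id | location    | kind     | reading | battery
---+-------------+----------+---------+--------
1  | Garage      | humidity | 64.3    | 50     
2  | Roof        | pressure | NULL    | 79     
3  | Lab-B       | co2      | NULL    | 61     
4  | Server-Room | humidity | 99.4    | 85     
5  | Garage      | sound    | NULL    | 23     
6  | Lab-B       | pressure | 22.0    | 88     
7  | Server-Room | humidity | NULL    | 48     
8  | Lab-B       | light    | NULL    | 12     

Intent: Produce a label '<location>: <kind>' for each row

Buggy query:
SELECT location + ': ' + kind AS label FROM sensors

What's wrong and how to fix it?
Bug: SQLite uses || for string concatenation; + coerces text to numbers (yielding 0)

Fix: Replace + with || to concatenate text

Corrected query:
SELECT location || ': ' || kind AS label FROM sensors

Result:
label                
---------------------
Garage: humidity     
Roof: pressure       
Lab-B: co2           
Server-Room: humidity
Garage: sound        
Lab-B: pressure      
Server-Room: humidity
Lab-B: light         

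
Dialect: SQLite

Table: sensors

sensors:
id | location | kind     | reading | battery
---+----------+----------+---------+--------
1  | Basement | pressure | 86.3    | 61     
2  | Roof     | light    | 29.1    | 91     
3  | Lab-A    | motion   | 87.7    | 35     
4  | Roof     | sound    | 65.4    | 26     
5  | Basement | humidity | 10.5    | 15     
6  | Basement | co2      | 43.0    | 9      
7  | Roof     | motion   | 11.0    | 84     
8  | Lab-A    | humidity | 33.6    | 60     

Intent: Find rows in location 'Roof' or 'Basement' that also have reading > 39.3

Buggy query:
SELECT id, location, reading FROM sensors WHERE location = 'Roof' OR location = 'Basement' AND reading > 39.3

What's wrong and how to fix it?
Bug: AND binds tighter than OR, so this parses as location = 'Roof' OR (location = 'Basement' AND reading > 39.3)

Fix: Add parentheses around the OR so the AND applies to both alternatives

Corrected query:
SELECT id, location, reading FROM sensors WHERE (location = 'Roof' OR location = 'Basement') AND reading > 39.3

Result:
id | location | reading
---+----------+--------
1  | Basement | 86.3   
4  | Roof     | 65.4   
6  | Basement | 43     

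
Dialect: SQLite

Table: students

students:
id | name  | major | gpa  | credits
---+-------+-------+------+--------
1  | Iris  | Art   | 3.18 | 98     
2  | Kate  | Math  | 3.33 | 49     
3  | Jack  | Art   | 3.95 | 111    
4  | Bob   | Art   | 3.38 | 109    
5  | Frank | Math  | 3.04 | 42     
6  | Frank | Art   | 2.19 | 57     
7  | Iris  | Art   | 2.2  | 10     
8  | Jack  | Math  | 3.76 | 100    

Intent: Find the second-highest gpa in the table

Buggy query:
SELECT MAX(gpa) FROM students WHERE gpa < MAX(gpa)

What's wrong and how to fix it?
Bug: MAX(gpa) on the right of the comparison is an aggregate-in-WHERE error

Fix: Put the inner MAX in a scalar subquery

Corrected query:
SELECT MAX(gpa) FROM students WHERE gpa < (SELECT MAX(gpa) FROM students)

Result:
MAX(gpa)
--------
3.76    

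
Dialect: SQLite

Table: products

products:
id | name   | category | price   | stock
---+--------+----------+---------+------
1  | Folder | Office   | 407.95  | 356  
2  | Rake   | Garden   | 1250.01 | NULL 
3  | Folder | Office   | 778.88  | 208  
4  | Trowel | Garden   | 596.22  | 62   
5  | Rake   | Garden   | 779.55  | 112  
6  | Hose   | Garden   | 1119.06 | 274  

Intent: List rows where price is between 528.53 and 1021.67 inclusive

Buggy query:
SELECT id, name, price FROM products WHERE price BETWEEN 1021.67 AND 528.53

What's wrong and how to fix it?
Bug: The bounds are reversed; BETWEEN a AND b requires a <= b to match anything

Fix: Swap the bounds so the smaller value comes first

Corrected query:
SELECT id, name, price FROM products WHERE price BETWEEN 528.53 AND 1021.67

Result:
id | name   | price 
---+--------+-------
3  | Folder | 778.88
4  | Trowel | 596.22
5  | Rake   | 779.55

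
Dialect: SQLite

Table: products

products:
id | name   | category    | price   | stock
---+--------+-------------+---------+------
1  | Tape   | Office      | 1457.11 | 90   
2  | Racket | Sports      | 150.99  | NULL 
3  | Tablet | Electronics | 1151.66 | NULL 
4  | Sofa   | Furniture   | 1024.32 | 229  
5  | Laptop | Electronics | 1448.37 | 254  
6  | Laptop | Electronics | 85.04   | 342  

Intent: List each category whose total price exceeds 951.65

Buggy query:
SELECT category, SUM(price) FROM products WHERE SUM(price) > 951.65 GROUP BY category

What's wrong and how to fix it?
Bug: SUM(price) is an aggregate, but WHERE filters rows before aggregation

Fix: Move the aggregate condition to a HAVING clause

Corrected query:
SELECT category, SUM(price) FROM products GROUP BY category HAVING SUM(price) > 951.65

Result:
category    | SUM(price)
------------+-----------
Electronics | 2685.07   
Furniture   | 1024.32   
Office      | 1457.11   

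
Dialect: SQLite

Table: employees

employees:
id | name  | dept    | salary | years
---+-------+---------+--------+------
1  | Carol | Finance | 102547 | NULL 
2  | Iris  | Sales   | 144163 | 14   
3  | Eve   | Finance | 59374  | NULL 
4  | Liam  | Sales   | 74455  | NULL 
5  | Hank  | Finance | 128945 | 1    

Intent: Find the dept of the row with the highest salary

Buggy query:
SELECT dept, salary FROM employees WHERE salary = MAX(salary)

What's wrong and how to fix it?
Bug: WHERE is evaluated per row; an aggregate over the whole table isn't defined there

Fix: Use a subquery: WHERE salary = (SELECT MAX(salary) FROM employees)

Corrected query:
SELECT dept, salary FROM employees WHERE salary = (SELECT MAX(salary) FROM employees)

Result:
dept  | salary
------+-------
Sales | 144163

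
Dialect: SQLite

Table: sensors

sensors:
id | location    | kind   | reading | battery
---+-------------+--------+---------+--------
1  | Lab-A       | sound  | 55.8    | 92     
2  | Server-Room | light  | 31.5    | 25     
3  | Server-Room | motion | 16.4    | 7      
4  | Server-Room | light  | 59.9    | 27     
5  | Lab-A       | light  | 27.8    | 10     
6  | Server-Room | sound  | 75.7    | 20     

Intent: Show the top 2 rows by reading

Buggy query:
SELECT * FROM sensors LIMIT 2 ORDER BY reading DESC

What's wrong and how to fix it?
Bug: ORDER BY cannot follow LIMIT; LIMIT is the final clause

Fix: Sort with ORDER BY, then apply LIMIT

Corrected query:
SELECT * FROM sensors ORDER BY reading DESC LIMIT 2

Result:
id | location    | kind  | reading | battery
---+-------------+-------+---------+--------
6  | Server-Room | sound | 75.7    | 20     
4  | Server-Room | light | 59.9    | 27     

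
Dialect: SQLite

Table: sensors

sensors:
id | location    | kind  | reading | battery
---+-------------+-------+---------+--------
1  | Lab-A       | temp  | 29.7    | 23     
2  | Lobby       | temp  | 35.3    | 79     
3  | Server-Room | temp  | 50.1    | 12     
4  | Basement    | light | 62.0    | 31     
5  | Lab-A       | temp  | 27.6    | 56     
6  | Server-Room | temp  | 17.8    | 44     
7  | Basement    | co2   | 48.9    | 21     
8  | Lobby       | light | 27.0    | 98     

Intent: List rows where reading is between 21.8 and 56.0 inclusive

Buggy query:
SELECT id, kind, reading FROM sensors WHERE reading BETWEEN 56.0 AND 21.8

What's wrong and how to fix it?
Bug: The bounds are reversed; BETWEEN a AND b requires a <= b to match anything

Fix: Swap the bounds so the smaller value comes first

Corrected query:
SELECT id, kind, reading FROM sensors WHERE reading BETWEEN 21.8 AND 56.0

Result:
id | kind  | reading
---+-------+--------
1  | temp  | 29.7   
2  | temp  | 35.3   
3  | temp  | 50.1   
5  | temp  | 27.6   
7  | co2   | 48.9   
8  | light | 27     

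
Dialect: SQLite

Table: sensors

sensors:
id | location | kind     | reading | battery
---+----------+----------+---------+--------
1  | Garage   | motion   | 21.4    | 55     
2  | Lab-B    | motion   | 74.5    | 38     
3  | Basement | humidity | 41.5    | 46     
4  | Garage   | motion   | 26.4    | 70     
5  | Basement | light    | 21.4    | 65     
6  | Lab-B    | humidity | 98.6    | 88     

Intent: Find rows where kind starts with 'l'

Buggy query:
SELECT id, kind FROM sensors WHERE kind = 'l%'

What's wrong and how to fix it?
Bug: '=' compares the literal string including the % character; pattern matching needs LIKE

Fix: Use LIKE for wildcard pattern matching

Corrected query:
SELECT id, kind FROM sensors WHERE kind LIKE 'l%'

Result:
id | kind 
---+------
5  | light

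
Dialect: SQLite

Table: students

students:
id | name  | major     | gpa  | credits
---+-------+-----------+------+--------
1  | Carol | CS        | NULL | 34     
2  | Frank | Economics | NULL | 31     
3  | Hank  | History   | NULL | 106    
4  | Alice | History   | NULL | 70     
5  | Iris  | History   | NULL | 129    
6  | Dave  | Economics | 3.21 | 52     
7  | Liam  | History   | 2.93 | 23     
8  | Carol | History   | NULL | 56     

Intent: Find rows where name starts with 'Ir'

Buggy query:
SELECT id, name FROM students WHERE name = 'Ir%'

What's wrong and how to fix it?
Bug: '=' compares the literal string including the % character; pattern matching needs LIKE

Fix: Replace '=' with LIKE so 'Ir%' is treated as a pattern

Corrected query:
SELECT id, name FROM students WHERE name LIKE 'Ir%'

Result:
id | name
---+-----
5  | Iris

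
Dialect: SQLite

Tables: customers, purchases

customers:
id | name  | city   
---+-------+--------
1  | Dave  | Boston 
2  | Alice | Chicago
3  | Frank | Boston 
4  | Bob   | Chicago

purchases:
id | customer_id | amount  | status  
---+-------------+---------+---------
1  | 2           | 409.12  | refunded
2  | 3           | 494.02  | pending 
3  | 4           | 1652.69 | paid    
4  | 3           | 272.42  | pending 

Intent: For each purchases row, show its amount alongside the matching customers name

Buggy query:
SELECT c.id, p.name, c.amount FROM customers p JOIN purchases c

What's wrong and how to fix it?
Bug: JOIN with no ON clause produces a cartesian product; every purchases row pairs with every customers row

Fix: Specify the join condition linking the foreign key to the parent id

Corrected query:
SELECT c.id, p.name, c.amount FROM customers p JOIN purchases c ON c.customer_id = p.id

Result:
id | name  | amount 
---+-------+--------
1  | Alice | 409.12 
2  | Frank | 494.02 
3  | Bob   | 1652.69
4  | Frank | 272.42 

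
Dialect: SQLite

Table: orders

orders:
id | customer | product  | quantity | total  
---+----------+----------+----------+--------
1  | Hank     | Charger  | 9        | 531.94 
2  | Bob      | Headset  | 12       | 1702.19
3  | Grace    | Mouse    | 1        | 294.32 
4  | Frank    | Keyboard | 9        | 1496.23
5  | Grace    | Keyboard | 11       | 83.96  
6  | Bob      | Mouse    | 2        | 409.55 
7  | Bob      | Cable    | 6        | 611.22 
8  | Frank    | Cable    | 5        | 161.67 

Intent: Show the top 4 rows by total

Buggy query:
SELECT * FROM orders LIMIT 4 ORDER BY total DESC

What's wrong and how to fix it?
Bug: LIMIT must come after ORDER BY

Fix: Swap the clauses: ORDER BY first, then LIMIT

Corrected query:
SELECT * FROM orders ORDER BY total DESC LIMIT 4

Result:
id | customer | product  | quantity | total  
---+----------+----------+----------+--------
2  | Bob      | Headset  | 12       | 1702.19
4  | Frank    | Keyboard | 9        | 1496.23
7  | Bob      | Cable    | 6        | 611.22 
1  | Hank     | Charger  | 9        | 531.94 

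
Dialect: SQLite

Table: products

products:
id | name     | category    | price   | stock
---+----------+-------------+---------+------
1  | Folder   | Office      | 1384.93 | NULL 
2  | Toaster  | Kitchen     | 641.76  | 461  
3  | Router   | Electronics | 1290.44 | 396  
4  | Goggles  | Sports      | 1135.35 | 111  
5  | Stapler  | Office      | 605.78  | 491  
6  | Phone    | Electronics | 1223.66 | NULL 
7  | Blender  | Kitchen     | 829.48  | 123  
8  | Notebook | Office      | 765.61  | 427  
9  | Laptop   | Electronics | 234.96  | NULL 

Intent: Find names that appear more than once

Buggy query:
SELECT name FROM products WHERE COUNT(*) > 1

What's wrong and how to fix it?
Bug: COUNT(*) is an aggregate and cannot be used in WHERE

Fix: Group first, then use HAVING for the count condition

Corrected query:
SELECT name FROM products GROUP BY name HAVING COUNT(*) > 1

Result:
(no rows)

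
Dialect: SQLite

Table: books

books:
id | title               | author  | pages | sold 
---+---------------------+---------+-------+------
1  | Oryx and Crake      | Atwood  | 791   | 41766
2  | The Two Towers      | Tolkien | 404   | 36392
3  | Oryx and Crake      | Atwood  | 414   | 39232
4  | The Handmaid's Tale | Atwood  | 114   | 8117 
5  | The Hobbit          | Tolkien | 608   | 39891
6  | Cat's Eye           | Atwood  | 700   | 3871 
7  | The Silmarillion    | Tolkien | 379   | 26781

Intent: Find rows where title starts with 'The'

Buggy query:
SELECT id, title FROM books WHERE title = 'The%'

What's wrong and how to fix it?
Bug: '=' compares the literal string including the % character; pattern matching needs LIKE

Fix: Use LIKE for wildcard pattern matching

Corrected query:
SELECT id, title FROM books WHERE title LIKE 'The%'

Result:
id | title              
---+--------------------
2  | The Two Towers     
4  | The Handmaid's Tale
5  | The Hobbit         
7  | The Silmarillion   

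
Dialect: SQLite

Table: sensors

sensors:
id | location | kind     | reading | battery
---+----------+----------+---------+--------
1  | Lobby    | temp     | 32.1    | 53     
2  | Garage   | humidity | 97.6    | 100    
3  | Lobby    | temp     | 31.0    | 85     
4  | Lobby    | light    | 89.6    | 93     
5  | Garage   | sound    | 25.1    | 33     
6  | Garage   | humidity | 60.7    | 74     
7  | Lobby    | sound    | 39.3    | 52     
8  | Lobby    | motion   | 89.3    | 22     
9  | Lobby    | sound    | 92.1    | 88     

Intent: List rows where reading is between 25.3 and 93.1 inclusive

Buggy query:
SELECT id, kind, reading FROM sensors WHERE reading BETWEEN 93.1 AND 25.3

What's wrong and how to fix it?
Bug: BETWEEN expects the lower bound first; with 93.1 AND 25.3 the range is empty

Fix: Swap the bounds so the smaller value comes first

Corrected query:
SELECT id, kind, reading FROM sensors WHERE reading BETWEEN 25.3 AND 93.1

Result:
id | kind     | reading
---+----------+--------
1  | temp     | 32.1   
3  | temp     | 31     
4  | light    | 89.6   
6  | humidity | 60.7   
7  | sound    | 39.3   
8  | motion   | 89.3   
9  | sound    | 92.1   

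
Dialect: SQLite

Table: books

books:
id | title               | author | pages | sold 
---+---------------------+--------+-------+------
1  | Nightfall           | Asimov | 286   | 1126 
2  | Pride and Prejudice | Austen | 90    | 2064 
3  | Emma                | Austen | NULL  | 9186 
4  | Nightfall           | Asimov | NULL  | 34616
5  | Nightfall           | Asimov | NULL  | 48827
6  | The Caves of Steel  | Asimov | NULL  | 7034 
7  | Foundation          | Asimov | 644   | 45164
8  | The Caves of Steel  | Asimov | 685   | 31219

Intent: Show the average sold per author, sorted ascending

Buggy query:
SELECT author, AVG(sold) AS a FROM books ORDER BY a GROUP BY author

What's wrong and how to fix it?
Bug: GROUP BY must precede ORDER BY

Fix: Reorder: SELECT … FROM … GROUP BY … ORDER BY …

Corrected query:
SELECT author, AVG(sold) AS a FROM books GROUP BY author ORDER BY a

Result:
author | a           
-------+-------------
Austen | 5625        
Asimov | 27997.666667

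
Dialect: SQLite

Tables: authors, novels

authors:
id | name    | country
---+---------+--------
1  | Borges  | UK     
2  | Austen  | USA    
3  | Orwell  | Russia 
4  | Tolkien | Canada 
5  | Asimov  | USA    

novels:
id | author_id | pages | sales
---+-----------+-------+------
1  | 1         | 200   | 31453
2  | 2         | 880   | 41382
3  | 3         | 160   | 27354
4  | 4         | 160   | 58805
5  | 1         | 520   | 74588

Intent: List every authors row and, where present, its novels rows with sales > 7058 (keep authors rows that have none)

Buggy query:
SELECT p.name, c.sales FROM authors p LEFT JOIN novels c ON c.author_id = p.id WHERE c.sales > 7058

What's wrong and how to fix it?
Bug: A WHERE condition on the right-hand table after LEFT JOIN drops unmatched parents

Fix: Move the right-table condition into the ON clause so unmatched parents are kept

Corrected query:
SELECT p.name, c.sales FROM authors p LEFT JOIN novels c ON c.author_id = p.id AND c.sales > 7058

Result:
name    | sales
--------+------
Borges  | 31453
Borges  | 74588
Austen  | 41382
Orwell  | 27354
Tolkien | 58805
Asimov  | NULL 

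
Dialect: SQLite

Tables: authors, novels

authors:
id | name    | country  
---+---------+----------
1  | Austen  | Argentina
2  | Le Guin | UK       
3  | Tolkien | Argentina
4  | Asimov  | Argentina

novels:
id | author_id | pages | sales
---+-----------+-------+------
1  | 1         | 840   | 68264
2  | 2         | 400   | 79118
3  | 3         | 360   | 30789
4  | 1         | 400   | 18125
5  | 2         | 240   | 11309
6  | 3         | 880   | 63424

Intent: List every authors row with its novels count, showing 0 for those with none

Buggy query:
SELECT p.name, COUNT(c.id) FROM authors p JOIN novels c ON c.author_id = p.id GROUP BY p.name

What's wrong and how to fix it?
Bug: INNER JOIN drops authors rows that have no matching novels rows

Fix: Use LEFT JOIN so parents without children still appear (COUNT(c.id) gives 0)

Corrected query:
SELECT p.name, COUNT(c.id) FROM authors p LEFT JOIN novels c ON c.author_id = p.id GROUP BY p.name

Result:
name    | COUNT(c.id)
--------+------------
Asimov  | 0          
Austen  | 2          
Le Guin | 2          
Tolkien | 2          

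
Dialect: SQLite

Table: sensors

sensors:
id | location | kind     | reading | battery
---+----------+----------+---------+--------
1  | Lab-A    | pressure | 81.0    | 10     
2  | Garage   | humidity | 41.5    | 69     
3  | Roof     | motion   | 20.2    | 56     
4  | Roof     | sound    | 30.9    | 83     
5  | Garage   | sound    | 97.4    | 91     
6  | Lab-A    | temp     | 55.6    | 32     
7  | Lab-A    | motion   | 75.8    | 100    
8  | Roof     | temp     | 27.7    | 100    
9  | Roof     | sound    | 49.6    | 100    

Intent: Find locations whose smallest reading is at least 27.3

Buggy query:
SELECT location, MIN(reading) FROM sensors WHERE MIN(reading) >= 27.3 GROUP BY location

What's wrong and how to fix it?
Bug: MIN() in WHERE is a misuse of aggregate

Fix: Use HAVING for the per-group MIN condition

Corrected query:
SELECT location, MIN(reading) FROM sensors GROUP BY location HAVING MIN(reading) >= 27.3

Result:
location | MIN(reading)
---------+-------------
Garage   | 41.5        
Lab-A    | 55.6        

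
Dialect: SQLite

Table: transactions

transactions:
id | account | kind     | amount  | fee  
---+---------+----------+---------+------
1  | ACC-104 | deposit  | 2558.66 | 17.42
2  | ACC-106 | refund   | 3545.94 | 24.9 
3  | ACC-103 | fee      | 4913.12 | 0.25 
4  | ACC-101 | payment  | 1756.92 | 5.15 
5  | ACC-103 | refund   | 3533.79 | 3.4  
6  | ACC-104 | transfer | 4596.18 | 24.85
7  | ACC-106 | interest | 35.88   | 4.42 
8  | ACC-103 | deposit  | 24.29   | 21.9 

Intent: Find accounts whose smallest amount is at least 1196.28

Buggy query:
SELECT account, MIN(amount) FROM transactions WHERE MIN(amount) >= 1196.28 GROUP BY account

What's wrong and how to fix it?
Bug: MIN() in WHERE is a misuse of aggregate

Fix: Replace WHERE with HAVING after the GROUP BY

Corrected query:
SELECT account, MIN(amount) FROM transactions GROUP BY account HAVING MIN(amount) >= 1196.28

Result:
account | MIN(amount)
--------+------------
ACC-101 | 1756.92    
ACC-104 | 2558.66    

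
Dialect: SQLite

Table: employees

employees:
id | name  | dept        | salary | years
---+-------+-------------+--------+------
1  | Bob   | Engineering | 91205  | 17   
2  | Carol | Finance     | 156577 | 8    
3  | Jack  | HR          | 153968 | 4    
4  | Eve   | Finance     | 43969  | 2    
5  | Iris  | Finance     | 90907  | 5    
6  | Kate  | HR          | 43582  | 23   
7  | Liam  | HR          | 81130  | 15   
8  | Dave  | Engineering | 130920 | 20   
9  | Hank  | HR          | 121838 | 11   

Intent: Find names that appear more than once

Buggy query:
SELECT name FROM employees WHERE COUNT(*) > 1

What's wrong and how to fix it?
Bug: COUNT(*) is an aggregate and cannot be used in WHERE

Fix: GROUP BY name, then filter groups with HAVING COUNT(*) > 1

Corrected query:
SELECT name FROM employees GROUP BY name HAVING COUNT(*) > 1

Result:
(no rows)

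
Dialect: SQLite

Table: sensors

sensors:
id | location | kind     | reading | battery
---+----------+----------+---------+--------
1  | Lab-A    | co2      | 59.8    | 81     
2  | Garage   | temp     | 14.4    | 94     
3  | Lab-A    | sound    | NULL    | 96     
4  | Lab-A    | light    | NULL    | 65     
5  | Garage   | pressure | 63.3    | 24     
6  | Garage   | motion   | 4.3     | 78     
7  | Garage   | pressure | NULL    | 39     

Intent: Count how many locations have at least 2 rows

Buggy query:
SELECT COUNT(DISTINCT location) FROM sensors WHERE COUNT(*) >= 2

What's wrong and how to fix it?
Bug: WHERE filters individual rows, not groups, so a group-level COUNT is invalid there

Fix: Use a subquery that GROUPs and filters with HAVING, then count its rows

Corrected query:
SELECT COUNT(*) FROM (SELECT location FROM sensors GROUP BY location HAVING COUNT(*) >= 2)

Result:
COUNT(*)
--------
2       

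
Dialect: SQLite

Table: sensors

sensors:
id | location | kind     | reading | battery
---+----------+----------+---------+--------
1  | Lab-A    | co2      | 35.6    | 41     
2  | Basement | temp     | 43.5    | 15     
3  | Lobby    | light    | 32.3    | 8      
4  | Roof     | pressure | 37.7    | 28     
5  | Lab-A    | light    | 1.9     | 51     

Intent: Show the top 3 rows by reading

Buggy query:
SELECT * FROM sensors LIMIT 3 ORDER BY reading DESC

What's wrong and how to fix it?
Bug: ORDER BY cannot follow LIMIT; LIMIT is the final clause

Fix: Sort with ORDER BY, then apply LIMIT

Corrected query:
SELECT * FROM sensors ORDER BY reading DESC LIMIT 3

Result:
id | location | kind     | reading | battery
---+----------+----------+---------+--------
2  | Basement | temp     | 43.5    | 15     
4  | Roof     | pressure | 37.7    | 28     
1  | Lab-A    | co2      | 35.6    | 41     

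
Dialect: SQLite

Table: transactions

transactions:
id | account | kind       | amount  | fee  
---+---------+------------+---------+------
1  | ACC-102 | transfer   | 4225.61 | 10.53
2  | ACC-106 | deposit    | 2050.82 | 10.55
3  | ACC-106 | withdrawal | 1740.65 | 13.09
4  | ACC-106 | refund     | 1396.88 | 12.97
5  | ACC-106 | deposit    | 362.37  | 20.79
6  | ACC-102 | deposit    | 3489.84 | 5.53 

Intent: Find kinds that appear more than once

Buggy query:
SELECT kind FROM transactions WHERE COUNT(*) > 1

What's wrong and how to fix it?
Bug: COUNT(*) is an aggregate and cannot be used in WHERE

Fix: GROUP BY kind, then filter groups with HAVING COUNT(*) > 1

Corrected query:
SELECT kind FROM transactions GROUP BY kind HAVING COUNT(*) > 1

Result:
kind   
-------
deposit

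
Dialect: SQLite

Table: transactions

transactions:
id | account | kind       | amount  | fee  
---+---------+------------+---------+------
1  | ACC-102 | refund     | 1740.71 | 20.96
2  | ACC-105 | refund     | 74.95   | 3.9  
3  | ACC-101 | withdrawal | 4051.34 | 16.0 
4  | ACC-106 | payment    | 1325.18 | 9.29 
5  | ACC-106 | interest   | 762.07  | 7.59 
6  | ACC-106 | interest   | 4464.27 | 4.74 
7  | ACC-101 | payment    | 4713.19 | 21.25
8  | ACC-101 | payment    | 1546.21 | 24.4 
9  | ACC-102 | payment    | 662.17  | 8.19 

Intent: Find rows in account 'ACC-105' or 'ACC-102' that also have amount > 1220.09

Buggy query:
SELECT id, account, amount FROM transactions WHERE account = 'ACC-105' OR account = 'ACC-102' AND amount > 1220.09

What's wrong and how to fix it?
Bug: Without parentheses, AND is evaluated before OR, so the amount filter only applies to the 'ACC-102' branch

Fix: Add parentheses around the OR so the AND applies to both alternatives

Corrected query:
SELECT id, account, amount FROM transactions WHERE (account = 'ACC-105' OR account = 'ACC-102') AND amount > 1220.09

Result:
id | account | amount 
---+---------+--------
1  | ACC-102 | 1740.71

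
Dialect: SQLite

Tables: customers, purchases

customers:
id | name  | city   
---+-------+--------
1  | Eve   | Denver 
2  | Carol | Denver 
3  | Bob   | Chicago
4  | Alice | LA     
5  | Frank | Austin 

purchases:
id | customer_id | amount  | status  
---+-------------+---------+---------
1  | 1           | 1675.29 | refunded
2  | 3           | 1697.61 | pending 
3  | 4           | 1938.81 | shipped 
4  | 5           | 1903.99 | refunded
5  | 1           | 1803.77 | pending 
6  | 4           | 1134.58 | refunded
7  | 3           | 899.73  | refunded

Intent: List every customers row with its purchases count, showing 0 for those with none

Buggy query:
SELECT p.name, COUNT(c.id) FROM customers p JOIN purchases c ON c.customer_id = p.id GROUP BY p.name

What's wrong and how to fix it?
Bug: An inner join excludes parents with zero children

Fix: Use LEFT JOIN so parents without children still appear (COUNT(c.id) gives 0)

Corrected query:
SELECT p.name, COUNT(c.id) FROM customers p LEFT JOIN purchases c ON c.customer_id = p.id GROUP BY p.name

Result:
name  | COUNT(c.id)
------+------------
Alice | 2          
Bob   | 2          
Carol | 0          
Eve   | 2          
Frank | 1          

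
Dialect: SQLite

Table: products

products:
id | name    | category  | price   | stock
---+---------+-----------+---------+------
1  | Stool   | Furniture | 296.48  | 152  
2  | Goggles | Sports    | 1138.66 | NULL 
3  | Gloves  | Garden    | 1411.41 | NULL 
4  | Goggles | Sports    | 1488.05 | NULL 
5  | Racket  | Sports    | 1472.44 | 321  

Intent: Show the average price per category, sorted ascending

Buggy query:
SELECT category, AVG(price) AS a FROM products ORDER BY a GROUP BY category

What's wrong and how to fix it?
Bug: ORDER BY appears before GROUP BY; SQL clause order requires GROUP BY first

Fix: Reorder: SELECT … FROM … GROUP BY … ORDER BY …

Corrected query:
SELECT category, AVG(price) AS a FROM products GROUP BY category ORDER BY a

Result:
category  | a          
----------+------------
Furniture | 296.48     
Sports    | 1366.383333
Garden    | 1411.41    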